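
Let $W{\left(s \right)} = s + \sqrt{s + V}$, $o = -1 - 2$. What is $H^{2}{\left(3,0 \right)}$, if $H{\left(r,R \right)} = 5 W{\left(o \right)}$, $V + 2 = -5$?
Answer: $25 \left(3 - i \sqrt{10}\right)^{2} \approx -25.0 - 474.34 i$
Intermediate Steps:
$V = -7$ ($V = -2 - 5 = -7$)
$o = -3$ ($o = -1 - 2 = -3$)
$W{\left(s \right)} = s + \sqrt{-7 + s}$ ($W{\left(s \right)} = s + \sqrt{s - 7} = s + \sqrt{-7 + s}$)
$H{\left(r,R \right)} = -15 + 5 i \sqrt{10}$ ($H{\left(r,R \right)} = 5 \left(-3 + \sqrt{-7 - 3}\right) = 5 \left(-3 + \sqrt{-10}\right) = 5 \left(-3 + i \sqrt{10}\right) = -15 + 5 i \sqrt{10}$)
$H^{2}{\left(3,0 \right)} = \left(-15 + 5 i \sqrt{10}\right)^{2}$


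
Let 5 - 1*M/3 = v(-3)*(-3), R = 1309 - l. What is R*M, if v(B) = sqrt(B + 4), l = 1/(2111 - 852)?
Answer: 39552720/1259 ≈ 31416.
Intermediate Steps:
l = 1/1259 ≈ 0.00079428
v(B) = sqrt(4 + B)
R = 1648030/1259 (R = 1309 - 1*1/1259 = 1309 - 1/1259 = 1648030/1259 ≈ 1309.0)
M = 24 (M = 15 - 3*sqrt(4 - 3)*(-3) = 15 - 3*sqrt(1)*(-3) = 15 - 3*(-3) = 15 + 9 = 24)
R*M = (1648030/1259)*24 = 39552720/1259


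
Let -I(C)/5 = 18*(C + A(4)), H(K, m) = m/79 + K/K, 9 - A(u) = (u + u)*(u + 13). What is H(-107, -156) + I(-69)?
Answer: 1393483/79 ≈ 17639.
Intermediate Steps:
A(u) = 9 - 2*u*(13 + u) (A(u) = 9 - (u + u)*(u + 13) = 9 - 2*u*(13 + u))
H(K, m) = 1 + m/79 (H(K, m) = m*(1/79) + 1 = m/79 + 1 = 1 + m/79)
I(C) = 11430 - 90*C (I(C) = -90*(C + (9 - 26*4 - 2*4**2)) = -90*(C + (9 - 104 - 2*16)) = -90*(C + (9 - 104 - 32)) = -90*(C - 127) = -90*(-127 + C) = -5*(-2286 + 18*C) = 11430 - 90*C)
H(-107, -156) + I(-69) = (1 + (1/79)*(-156)) + (11430 - 90*(-69)) = (1 - 156/79) + (11430 + 6210) = -77/79 + 17640 = 1393483/79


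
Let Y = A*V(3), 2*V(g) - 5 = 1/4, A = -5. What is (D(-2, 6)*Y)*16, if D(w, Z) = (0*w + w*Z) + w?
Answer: 2940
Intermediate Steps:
D(w, Z) = w + Z*w (D(w, Z) = (0 + Z*w) + w = Z*w + w = w + Z*w)
V(g) = 21/8 (V(g) = 5/2 + (½)/4 = 5/2 + (½)*(¼) = 5/2 + ⅛ = 21/8)
Y = -105/8 (Y = -5*21/8 = -105/8 ≈ -13.125)
(D(-2, 6)*Y)*16 = (-2*(1 + 6)*(-105/8))*16 = (-2*7*(-105/8))*16 = -14*(-105/8)*16 = (735/4)*16 = 2940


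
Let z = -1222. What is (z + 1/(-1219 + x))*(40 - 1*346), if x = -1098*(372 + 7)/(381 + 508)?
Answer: 560835825390/1499833 ≈ 3.7393e+5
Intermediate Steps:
x = -416142/889 (x = -1098/(889/379) = -1098/(889*(1/379)) = -1098/889/379 = -1098*379/889 = -416142/889 ≈ -468.10)
(z + 1/(-1219 + x))*(40 - 1*346) = (-1222 + 1/(-1219 - 416142/889))*(40 - 1*346) = (-1222 + 1/(-1499833/889))*(40 - 346) = (-1222 - 889/1499833)*(-306) = -1832796815/1499833*(-306) = 560835825390/1499833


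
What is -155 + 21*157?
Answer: 3142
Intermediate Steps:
-155 + 21*157 = -155 + 3297 = 3142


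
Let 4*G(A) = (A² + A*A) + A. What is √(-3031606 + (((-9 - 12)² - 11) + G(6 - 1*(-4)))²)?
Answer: 3*I*√1243911/2 ≈ 1673.0*I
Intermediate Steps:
G(A) = A²/2 + A/4 (G(A) = ((A² + A*A) + A)/4 = ((A² + A²) + A)/4 = (2*A² + A)/4 = (A + 2*A²)/4 = A²/2 + A/4)
√(-3031606 + (((-9 - 12)² - 11) + G(6 - 1*(-4)))²) = √(-3031606 + (((-9 - 12)² - 11) + (6 - 1*(-4))*(1 + 2*(6 - 1*(-4)))/4)²) = √(-3031606 + (((-21)² - 11) + (6 + 4)*(1 + 2*(6 + 4))/4)²) = √(-3031606 + ((441 - 11) + (¼)*10*(1 + 2*10))²) = √(-3031606 + (430 + (¼)*10*(1 + 20))²) = √(-3031606 + (430 + (¼)*10*21)²) = √(-3031606 + (430 + 105/2)²) = √(-3031606 + (965/2)²) = √(-3031606 + 931225/4) = √(-11195199/4) = 3*I*√1243911/2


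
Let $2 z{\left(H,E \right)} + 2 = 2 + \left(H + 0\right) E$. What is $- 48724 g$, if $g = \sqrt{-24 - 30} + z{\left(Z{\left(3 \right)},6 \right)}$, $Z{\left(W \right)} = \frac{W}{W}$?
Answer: $-146172 - 146172 i \sqrt{6} \approx -1.4617 \cdot 10^{5} - 3.5805 \cdot 10^{5} i$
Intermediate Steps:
$Z{\left(W \right)} = 1$
$z{\left(H,E \right)} = \frac{E H}{2}$ ($z{\left(H,E \right)} = -1 + \frac{2 + \left(H + 0\right) E}{2} = -1 + \frac{2 + H E}{2} = -1 + \frac{2 + E H}{2} = -1 + \left(1 + \frac{E H}{2}\right) = \frac{E H}{2}$)
$g = 3 + 3 i \sqrt{6}$ ($g = \sqrt{-24 - 30} + \frac{1}{2} \cdot 6 \cdot 1 = \sqrt{-54} + 3 = 3 i \sqrt{6} + 3 = 3 + 3 i \sqrt{6} \approx 3.0 + 7.3485 i$)
$- 48724 g = - 48724 \left(3 + 3 i \sqrt{6}\right) = -146172 - 146172 i \sqrt{6}$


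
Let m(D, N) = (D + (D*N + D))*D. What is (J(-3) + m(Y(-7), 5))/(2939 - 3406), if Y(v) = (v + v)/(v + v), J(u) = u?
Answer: -4/467 ≈ -0.0085653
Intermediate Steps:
Y(v) = 1 (Y(v) = (2*v)/((2*v)) = (2*v)*(1/(2*v)) = 1)
m(D, N) = D*(2*D + D*N) (m(D, N) = (D + (D + D*N))*D = (2*D + D*N)*D = D*(2*D + D*N))
(J(-3) + m(Y(-7), 5))/(2939 - 3406) = (-3 + 1**2*(2 + 5))/(2939 - 3406) = (-3 + 1*7)/(-467) = (-3 + 7)*(-1/467) = 4*(-1/467) = -4/467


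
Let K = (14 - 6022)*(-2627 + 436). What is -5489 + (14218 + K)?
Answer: 13172257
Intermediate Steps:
K = 13163528 (K = -6008*(-2191) = 13163528)
-5489 + (14218 + K) = -5489 + (14218 + 13163528) = -5489 + 13177746 = 13172257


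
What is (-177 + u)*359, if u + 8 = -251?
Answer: -156524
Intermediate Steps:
u = -259 (u = -8 - 251 = -259)
(-177 + u)*359 = (-177 - 259)*359 = -436*359 = -156524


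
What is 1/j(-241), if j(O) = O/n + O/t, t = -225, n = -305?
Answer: 13725/25546 ≈ 0.53727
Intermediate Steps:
j(O) = -106*O/13725 (j(O) = O/(-305) + O/(-225) = O*(-1/305) + O*(-1/225) = -O/305 - O/225 = -106*O/13725)
1/j(-241) = 1/(-106/13725*(-241)) = 1/(25546/13725) = 13725/25546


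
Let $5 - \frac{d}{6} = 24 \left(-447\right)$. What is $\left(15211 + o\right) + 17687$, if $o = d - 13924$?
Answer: $83372$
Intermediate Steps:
$d = 64398$ ($d = 30 - 6 \cdot 24 \left(-447\right) = 30 - -64368 = 30 + 64368 = 64398$)
$o = 50474$ ($o = 64398 - 13924 = 50474$)
$\left(15211 + o\right) + 17687 = \left(15211 + 50474\right) + 17687 = 65685 + 17687 = 83372$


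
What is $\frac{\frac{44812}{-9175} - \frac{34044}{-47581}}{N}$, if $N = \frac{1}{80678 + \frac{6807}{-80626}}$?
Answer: $- \frac{5918810604483737356}{17598868926275} \approx -3.3632 \cdot 10^{5}$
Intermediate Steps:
$N = \frac{80626}{6504737621}$ ($N = \frac{1}{80678 + 6807 \left(- \frac{1}{80626}\right)} = \frac{1}{80678 - \frac{6807}{80626}} = \frac{1}{\frac{6504737621}{80626}} = \frac{80626}{6504737621} \approx 1.2395 \cdot 10^{-5}$)
$\frac{\frac{44812}{-9175} - \frac{34044}{-47581}}{N} = \frac{\frac{44812}{-9175} - \frac{34044}{-47581}}{\frac{80626}{6504737621}} = \left(44812 \left(- \frac{1}{9175}\right) - - \frac{34044}{47581}\right) \frac{6504737621}{80626} = \left(- \frac{44812}{9175} + \frac{34044}{47581}\right) \frac{6504737621}{80626} = \left(- \frac{1819846072}{436555675}\right) \frac{6504737621}{80626} = - \frac{5918810604483737356}{17598868926275}$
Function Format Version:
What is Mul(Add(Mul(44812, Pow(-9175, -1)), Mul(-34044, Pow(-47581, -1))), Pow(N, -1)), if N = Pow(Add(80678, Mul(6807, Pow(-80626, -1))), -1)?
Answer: Rational(-5918810604483737356, 17598868926275) ≈ -3.3632e+5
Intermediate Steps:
N = Rational(80626, 6504737621) (N = Pow(Add(80678, Mul(6807, Rational(-1, 80626))), -1) = Pow(Add(80678, Rational(-6807, 80626)), -1) = Pow(Rational(6504737621, 80626), -1) = Rational(80626, 6504737621) ≈ 1.2395e-5)
Mul(Add(Mul(44812, Pow(-9175, -1)), Mul(-34044, Pow(-47581, -1))), Pow(N, -1)) = Mul(Add(Mul(44812, Pow(-9175, -1)), Mul(-34044, Pow(-47581, -1))), Pow(Rational(80626, 6504737621), -1)) = Mul(Add(Mul(44812, Rational(-1, 9175)), Mul(-34044, Rational(-1, 47581))), Rational(6504737621, 80626)) = Mul(Add(Rational(-44812, 9175), Rational(34044, 47581)), Rational(6504737621, 80626)) = Mul(Rational(-1819846072, 436555675), Rational(6504737621, 80626)) = Rational(-5918810604483737356, 17598868926275)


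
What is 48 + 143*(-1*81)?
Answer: -11535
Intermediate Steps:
48 + 143*(-1*81) = 48 + 143*(-81) = 48 - 11583 = -11535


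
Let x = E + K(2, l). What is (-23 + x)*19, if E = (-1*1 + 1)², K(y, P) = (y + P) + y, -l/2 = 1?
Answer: -399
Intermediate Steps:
l = -2 (l = -2*1 = -2)
K(y, P) = P + 2*y (K(y, P) = (P + y) + y = P + 2*y)
E = 0 (E = (-1 + 1)² = 0² = 0)
x = 2 (x = 0 + (-2 + 2*2) = 0 + (-2 + 4) = 0 + 2 = 2)
(-23 + x)*19 = (-23 + 2)*19 = -21*19 = -399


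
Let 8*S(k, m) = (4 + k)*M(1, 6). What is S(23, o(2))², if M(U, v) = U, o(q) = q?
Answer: 729/64 ≈ 11.391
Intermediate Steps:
S(k, m) = ½ + k/8 (S(k, m) = ((4 + k)*1)/8 = (4 + k)/8 = ½ + k/8)
S(23, o(2))² = (½ + (⅛)*23)² = (½ + 23/8)² = (27/8)² = 729/64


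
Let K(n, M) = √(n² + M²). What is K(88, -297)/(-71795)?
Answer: -11*√793/71795 ≈ -0.0043145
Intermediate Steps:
K(n, M) = √(M² + n²)
K(88, -297)/(-71795) = √((-297)² + 88²)/(-71795) = √(88209 + 7744)*(-1/71795) = √95953*(-1/71795) = (11*√793)*(-1/71795) = -11*√793/71795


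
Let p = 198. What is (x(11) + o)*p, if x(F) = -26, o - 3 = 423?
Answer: 79200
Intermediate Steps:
o = 426 (o = 3 + 423 = 426)
(x(11) + o)*p = (-26 + 426)*198 = 400*198 = 79200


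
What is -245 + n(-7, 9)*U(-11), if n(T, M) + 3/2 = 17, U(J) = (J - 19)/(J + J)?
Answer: -4925/22 ≈ -223.86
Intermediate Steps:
U(J) = (-19 + J)/(2*J) (U(J) = (-19 + J)/((2*J)) = (-19 + J)*(1/(2*J)) = (-19 + J)/(2*J))
n(T, M) = 31/2 (n(T, M) = -3/2 + 17 = 31/2)
-245 + n(-7, 9)*U(-11) = -245 + 31*((½)*(-19 - 11)/(-11))/2 = -245 + 31*((½)*(-1/11)*(-30))/2 = -245 + (31/2)*(15/11) = -245 + 465/22 = -4925/22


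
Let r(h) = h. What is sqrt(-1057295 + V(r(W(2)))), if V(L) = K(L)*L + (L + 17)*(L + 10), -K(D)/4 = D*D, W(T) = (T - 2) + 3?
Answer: I*sqrt(1057143) ≈ 1028.2*I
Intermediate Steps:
W(T) = 1 + T (W(T) = (-2 + T) + 3 = 1 + T)
K(D) = -4*D**2 (K(D) = -4*D*D = -4*D**2)
V(L) = -4*L**3 + (10 + L)*(17 + L) (V(L) = (-4*L**2)*L + (L + 17)*(L + 10) = -4*L**3 + (17 + L)*(10 + L) = -4*L**3 + (10 + L)*(17 + L))
sqrt(-1057295 + V(r(W(2)))) = sqrt(-1057295 + (170 + (1 + 2)**2 - 4*(1 + 2)**3 + 27*(1 + 2))) = sqrt(-1057295 + (170 + 3**2 - 4*3**3 + 27*3)) = sqrt(-1057295 + (170 + 9 - 4*27 + 81)) = sqrt(-1057295 + (170 + 9 - 108 + 81)) = sqrt(-1057295 + 152) = sqrt(-1057143) = I*sqrt(1057143)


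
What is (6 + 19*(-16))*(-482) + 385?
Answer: 144021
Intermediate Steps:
(6 + 19*(-16))*(-482) + 385 = (6 - 304)*(-482) + 385 = -298*(-482) + 385 = 143636 + 385 = 144021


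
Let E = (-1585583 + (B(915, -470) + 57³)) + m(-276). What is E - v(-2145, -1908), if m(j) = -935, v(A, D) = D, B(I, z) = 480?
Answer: -1398937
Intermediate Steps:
E = -1400845 (E = (-1585583 + (480 + 57³)) - 935 = (-1585583 + (480 + 185193)) - 935 = (-1585583 + 185673) - 935 = -1399910 - 935 = -1400845)
E - v(-2145, -1908) = -1400845 - 1*(-1908) = -1400845 + 1908 = -1398937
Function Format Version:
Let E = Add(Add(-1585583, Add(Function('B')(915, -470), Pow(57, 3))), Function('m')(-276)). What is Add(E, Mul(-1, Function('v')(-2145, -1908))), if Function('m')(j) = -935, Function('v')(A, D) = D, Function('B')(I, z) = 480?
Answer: -1398937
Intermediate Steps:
E = -1400845 (E = Add(Add(-1585583, Add(480, Pow(57, 3))), -935) = Add(Add(-1585583, Add(480, 185193)), -935) = Add(Add(-1585583, 185673), -935) = Add(-1399910, -935) = -1400845)
Add(E, Mul(-1, Function('v')(-2145, -1908))) = Add(-1400845, Mul(-1, -1908)) = Add(-1400845, 1908) = -1398937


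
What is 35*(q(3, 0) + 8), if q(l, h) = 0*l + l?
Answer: 385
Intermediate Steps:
q(l, h) = l (q(l, h) = 0 + l = l)
35*(q(3, 0) + 8) = 35*(3 + 8) = 35*11 = 385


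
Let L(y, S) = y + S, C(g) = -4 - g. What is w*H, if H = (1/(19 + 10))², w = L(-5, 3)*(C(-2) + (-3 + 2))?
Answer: 6/841 ≈ 0.0071344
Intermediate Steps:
L(y, S) = S + y
w = 6 (w = (3 - 5)*((-4 - 1*(-2)) + (-3 + 2)) = -2*((-4 + 2) - 1) = -2*(-2 - 1) = -2*(-3) = 6)
H = 1/841 (H = (1/29)² = 1/841 ≈ 0.0011891)
w*H = 6*(1/841) = 6/841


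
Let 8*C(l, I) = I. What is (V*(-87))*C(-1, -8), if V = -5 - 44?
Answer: -4263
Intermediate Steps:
C(l, I) = I/8
V = -49
(V*(-87))*C(-1, -8) = (-49*(-87))*((⅛)*(-8)) = 4263*(-1) = -4263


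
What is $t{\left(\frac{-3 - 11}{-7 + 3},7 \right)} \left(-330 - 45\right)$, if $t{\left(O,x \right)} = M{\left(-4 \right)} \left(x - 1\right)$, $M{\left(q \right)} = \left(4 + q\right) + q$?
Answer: $9000$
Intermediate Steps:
$M{\left(q \right)} = 4 + 2 q$
$t{\left(O,x \right)} = 4 - 4 x$ ($t{\left(O,x \right)} = \left(4 + 2 \left(-4\right)\right) \left(x - 1\right) = \left(4 - 8\right) \left(-1 + x\right) = - 4 \left(-1 + x\right) = 4 - 4 x$)
$t{\left(\frac{-3 - 11}{-7 + 3},7 \right)} \left(-330 - 45\right) = \left(4 - 28\right) \left(-330 - 45\right) = \left(4 - 28\right) \left(-375\right) = \left(-24\right) \left(-375\right) = 9000$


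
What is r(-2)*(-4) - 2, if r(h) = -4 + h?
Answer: 22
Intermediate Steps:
r(-2)*(-4) - 2 = (-4 - 2)*(-4) - 2 = -6*(-4) - 2 = 24 - 2 = 22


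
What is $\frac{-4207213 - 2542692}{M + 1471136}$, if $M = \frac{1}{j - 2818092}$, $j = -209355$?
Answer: $- \frac{20434979642535}{4453786269791} \approx -4.5882$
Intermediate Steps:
$M = - \frac{1}{3027447}$ ($M = \frac{1}{-209355 - 2818092} = \frac{1}{-3027447} = - \frac{1}{3027447} \approx -3.3031 \cdot 10^{-7}$)
$\frac{-4207213 - 2542692}{M + 1471136} = \frac{-4207213 - 2542692}{- \frac{1}{3027447} + 1471136} = - \frac{6749905}{\frac{4453786269791}{3027447}} = \left(-6749905\right) \frac{3027447}{4453786269791} = - \frac{20434979642535}{4453786269791}$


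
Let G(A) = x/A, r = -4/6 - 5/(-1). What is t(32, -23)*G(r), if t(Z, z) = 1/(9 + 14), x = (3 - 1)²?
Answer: 12/299 ≈ 0.040134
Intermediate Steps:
x = 4 (x = 2² = 4)
t(Z, z) = 1/23
r = 13/3 (r = -4*⅙ - 5*(-1) = -⅔ + 5 = 13/3 ≈ 4.3333)
G(A) = 4/A
t(32, -23)*G(r) = (4/(13/3))/23 = (4*(3/13))/23 = (1/23)*(12/13) = 12/299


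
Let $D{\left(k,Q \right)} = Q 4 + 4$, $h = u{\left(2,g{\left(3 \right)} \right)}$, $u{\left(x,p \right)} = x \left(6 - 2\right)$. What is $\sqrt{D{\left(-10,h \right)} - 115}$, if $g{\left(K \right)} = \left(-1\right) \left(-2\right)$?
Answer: $i \sqrt{79} \approx 8.8882 i$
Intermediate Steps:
$g{\left(K \right)} = 2$
$u{\left(x,p \right)} = 4 x$ ($u{\left(x,p \right)} = x 4 = 4 x$)
$h = 8$ ($h = 4 \cdot 2 = 8$)
$D{\left(k,Q \right)} = 4 + 4 Q$ ($D{\left(k,Q \right)} = 4 Q + 4 = 4 + 4 Q$)
$\sqrt{D{\left(-10,h \right)} - 115} = \sqrt{\left(4 + 4 \cdot 8\right) - 115} = \sqrt{\left(4 + 32\right) - 115} = \sqrt{36 - 115} = \sqrt{-79} = i \sqrt{79}$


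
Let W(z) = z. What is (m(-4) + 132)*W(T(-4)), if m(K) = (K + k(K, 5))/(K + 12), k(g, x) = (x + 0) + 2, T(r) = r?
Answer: -1059/2 ≈ -529.50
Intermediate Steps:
k(g, x) = 2 + x (k(g, x) = x + 2 = 2 + x)
m(K) = (7 + K)/(12 + K) (m(K) = (K + (2 + 5))/(K + 12) = (K + 7)/(12 + K) = (7 + K)/(12 + K))
(m(-4) + 132)*W(T(-4)) = ((7 - 4)/(12 - 4) + 132)*(-4) = (3/8 + 132)*(-4) = (1059/8)*(-4) = -1059/2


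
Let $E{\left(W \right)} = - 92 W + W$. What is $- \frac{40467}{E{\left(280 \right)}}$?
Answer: $\frac{5781}{3640} \approx 1.5882$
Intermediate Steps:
$E{\left(W \right)} = - 91 W$
$- \frac{40467}{E{\left(280 \right)}} = - \frac{40467}{\left(-91\right) 280} = - \frac{40467}{-25480} = \left(-40467\right) \left(- \frac{1}{25480}\right) = \frac{5781}{3640}$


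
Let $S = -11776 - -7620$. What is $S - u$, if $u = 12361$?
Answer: $-16517$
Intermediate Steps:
$S = -4156$ ($S = -11776 + 7620 = -4156$)
$S - u = -4156 - 12361 = -16517$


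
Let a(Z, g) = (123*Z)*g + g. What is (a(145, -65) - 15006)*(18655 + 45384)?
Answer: -75203943494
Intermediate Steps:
a(Z, g) = g + 123*Z*g (a(Z, g) = 123*Z*g + g = g + 123*Z*g)
(a(145, -65) - 15006)*(18655 + 45384) = (-65*(1 + 123*145) - 15006)*(18655 + 45384) = (-65*(1 + 17835) - 15006)*64039 = (-65*17836 - 15006)*64039 = (-1159340 - 15006)*64039 = -1174346*64039 = -75203943494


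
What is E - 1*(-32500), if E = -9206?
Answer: 23294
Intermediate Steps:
E - 1*(-32500) = -9206 - 1*(-32500) = -9206 + 32500 = 23294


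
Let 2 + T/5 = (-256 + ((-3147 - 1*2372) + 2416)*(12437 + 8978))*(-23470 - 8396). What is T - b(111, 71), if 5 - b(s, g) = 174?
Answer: 10587637989489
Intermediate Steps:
b(s, g) = -169 (b(s, g) = 5 - 1*174 = 5 - 174 = -169)
T = 10587637989320 (T = -10 + 5*((-256 + ((-3147 - 1*2372) + 2416)*(12437 + 8978))*(-23470 - 8396)) = -10 + 5*((-256 + ((-3147 - 2372) + 2416)*21415)*(-31866)) = -10 + 5*((-256 + (-5519 + 2416)*21415)*(-31866)) = -10 + 5*((-256 - 3103*21415)*(-31866)) = -10 + 5*((-256 - 66450745)*(-31866)) = -10 + 5*(-66451001*(-31866)) = -10 + 5*2117527597866 = -10 + 10587637989330 = 10587637989320)
T - b(111, 71) = 10587637989320 - 1*(-169) = 10587637989320 + 169 = 10587637989489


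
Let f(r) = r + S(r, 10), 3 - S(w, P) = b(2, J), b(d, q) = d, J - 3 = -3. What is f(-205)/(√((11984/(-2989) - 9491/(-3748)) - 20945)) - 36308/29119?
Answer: -36308/29119 + 24*I*√13956693026801/63610357 ≈ -1.2469 + 1.4095*I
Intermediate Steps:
J = 0 (J = 3 - 3 = 0)
S(w, P) = 1 (S(w, P) = 3 - 1*2 = 3 - 2 = 1)
f(r) = 1 + r (f(r) = r + 1 = 1 + r)
f(-205)/(√((11984/(-2989) - 9491/(-3748)) - 20945)) - 36308/29119 = (1 - 205)/(√((11984/(-2989) - 9491/(-3748)) - 20945)) - 36308/29119 = -204/√((11984*(-1/2989) - 9491*(-1/3748)) - 20945) - 36308*1/29119 = -204/√((-1712/427 + 9491/3748) - 20945) - 36308/29119 = -204/√(-2363919/1600396 - 20945) - 36308/29119 = -204*(-2*I*√13956693026801/1081376069) - 36308/29119 = -(-24)*I*√13956693026801/63610357 - 36308/29119 = 24*I*√13956693026801/63610357 - 36308/29119 = -36308/29119 + 24*I*√13956693026801/63610357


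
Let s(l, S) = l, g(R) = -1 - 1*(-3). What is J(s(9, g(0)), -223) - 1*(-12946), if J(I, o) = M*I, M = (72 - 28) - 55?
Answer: 12847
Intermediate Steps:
g(R) = 2 (g(R) = -1 + 3 = 2)
M = -11 (M = 44 - 55 = -11)
J(I, o) = -11*I
J(s(9, g(0)), -223) - 1*(-12946) = -11*9 - 1*(-12946) = -99 + 12946 = 12847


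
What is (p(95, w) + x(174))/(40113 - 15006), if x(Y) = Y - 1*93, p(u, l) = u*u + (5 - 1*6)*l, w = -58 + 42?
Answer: 9122/25107 ≈ 0.36333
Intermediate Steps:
w = -16
p(u, l) = u**2 - l (p(u, l) = u**2 + (5 - 6)*l = u**2 - l)
x(Y) = -93 + Y (x(Y) = Y - 93 = -93 + Y)
(p(95, w) + x(174))/(40113 - 15006) = ((95**2 - 1*(-16)) + (-93 + 174))/(40113 - 15006) = ((9025 + 16) + 81)/25107 = (9041 + 81)*(1/25107) = 9122*(1/25107) = 9122/25107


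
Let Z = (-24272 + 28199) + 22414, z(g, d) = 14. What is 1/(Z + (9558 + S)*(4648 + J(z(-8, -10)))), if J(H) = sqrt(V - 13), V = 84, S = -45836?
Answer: -168593803/28423776967379645 + 36278*sqrt(71)/28423776967379645 ≈ -5.9207e-9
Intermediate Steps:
J(H) = sqrt(71) (J(H) = sqrt(84 - 13) = sqrt(71))
Z = 26341 (Z = 3927 + 22414 = 26341)
1/(Z + (9558 + S)*(4648 + J(z(-8, -10)))) = 1/(26341 + (9558 - 45836)*(4648 + sqrt(71))) = 1/(26341 - 36278*(4648 + sqrt(71))) = 1/(26341 + (-168620144 - 36278*sqrt(71))) = 1/(-168593803 - 36278*sqrt(71))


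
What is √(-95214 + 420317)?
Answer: √325103 ≈ 570.18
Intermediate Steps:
√(-95214 + 420317) = √325103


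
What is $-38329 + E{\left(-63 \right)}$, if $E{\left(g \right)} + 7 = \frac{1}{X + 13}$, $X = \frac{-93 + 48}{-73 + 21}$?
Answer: $- \frac{27640204}{721} \approx -38336.0$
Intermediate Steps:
$X = \frac{45}{52}$ ($X = - \frac{45}{-52} = \left(-45\right) \left(- \frac{1}{52}\right) = \frac{45}{52} \approx 0.86539$)
$E{\left(g \right)} = - \frac{4995}{721}$ ($E{\left(g \right)} = -7 + \frac{1}{\frac{45}{52} + 13} = -7 + \frac{1}{\frac{721}{52}} = -7 + \frac{52}{721} = - \frac{4995}{721}$)
$-38329 + E{\left(-63 \right)} = -38329 - \frac{4995}{721} = - \frac{27640204}{721}$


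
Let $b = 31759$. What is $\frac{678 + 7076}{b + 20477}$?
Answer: $\frac{3877}{26118} \approx 0.14844$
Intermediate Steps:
$\frac{678 + 7076}{b + 20477} = \frac{678 + 7076}{31759 + 20477} = \frac{7754}{52236} = 7754 \cdot \frac{1}{52236} = \frac{3877}{26118}$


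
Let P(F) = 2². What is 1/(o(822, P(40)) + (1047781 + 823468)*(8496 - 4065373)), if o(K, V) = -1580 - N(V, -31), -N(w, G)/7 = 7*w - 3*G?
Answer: -1/7591427030106 ≈ -1.3173e-13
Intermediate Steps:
P(F) = 4
N(w, G) = -49*w + 21*G (N(w, G) = -7*(7*w - 3*G) = -7*(-3*G + 7*w) = -49*w + 21*G)
o(K, V) = -929 + 49*V (o(K, V) = -1580 - (-49*V + 21*(-31)) = -1580 - (-49*V - 651) = -1580 - (-651 - 49*V) = -1580 + (651 + 49*V) = -929 + 49*V)
1/(o(822, P(40)) + (1047781 + 823468)*(8496 - 4065373)) = 1/((-929 + 49*4) + (1047781 + 823468)*(8496 - 4065373)) = 1/((-929 + 196) + 1871249*(-4056877)) = 1/(-733 - 7591427029373) = 1/(-7591427030106) = -1/7591427030106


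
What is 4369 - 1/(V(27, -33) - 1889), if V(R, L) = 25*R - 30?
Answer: 5435037/1244 ≈ 4369.0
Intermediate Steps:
V(R, L) = -30 + 25*R
4369 - 1/(V(27, -33) - 1889) = 4369 - 1/((-30 + 25*27) - 1889) = 4369 - 1/((-30 + 675) - 1889) = 4369 - 1/(645 - 1889) = 4369 - 1/(-1244) = 4369 - 1*(-1/1244) = 4369 + 1/1244 = 5435037/1244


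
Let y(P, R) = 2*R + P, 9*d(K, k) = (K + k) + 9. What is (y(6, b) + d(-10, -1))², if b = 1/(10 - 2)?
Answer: 47089/1296 ≈ 36.334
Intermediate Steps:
d(K, k) = 1 + K/9 + k/9 (d(K, k) = ((K + k) + 9)/9 = (9 + K + k)/9 = 1 + K/9 + k/9)
b = ⅛ (b = 1/8 = ⅛ ≈ 0.12500)
y(P, R) = P + 2*R
(y(6, b) + d(-10, -1))² = ((6 + 2*(⅛)) + (1 + (⅑)*(-10) + (⅑)*(-1)))² = ((6 + ¼) + (1 - 10/9 - ⅑))² = (25/4 - 2/9)² = (217/36)² = 47089/1296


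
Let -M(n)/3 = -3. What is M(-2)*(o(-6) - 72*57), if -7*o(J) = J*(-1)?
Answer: -258606/7 ≈ -36944.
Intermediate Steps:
o(J) = J/7 (o(J) = -J*(-1)/7 = -(-1)*J/7 = J/7)
M(n) = 9 (M(n) = -3*(-3) = 9)
M(-2)*(o(-6) - 72*57) = 9*((1/7)*(-6) - 72*57) = 9*(-6/7 - 4104) = 9*(-28734/7) = -258606/7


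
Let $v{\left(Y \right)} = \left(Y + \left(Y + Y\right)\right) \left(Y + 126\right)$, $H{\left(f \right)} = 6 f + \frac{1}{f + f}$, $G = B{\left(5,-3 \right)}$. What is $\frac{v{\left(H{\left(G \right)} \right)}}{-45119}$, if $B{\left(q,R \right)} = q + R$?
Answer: $- \frac{81291}{721904} \approx -0.11261$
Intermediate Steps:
$B{\left(q,R \right)} = R + q$
$G = 2$ ($G = -3 + 5 = 2$)
$H{\left(f \right)} = \frac{1}{2 f} + 6 f$ ($H{\left(f \right)} = 6 f + \frac{1}{2 f} = \frac{1}{2 f} + 6 f$)
$v{\left(Y \right)} = 3 Y \left(126 + Y\right)$ ($v{\left(Y \right)} = \left(Y + 2 Y\right) \left(126 + Y\right) = 3 Y \left(126 + Y\right)$)
$\frac{v{\left(H{\left(G \right)} \right)}}{-45119} = \frac{3 \left(\frac{1}{2 \cdot 2} + 6 \cdot 2\right) \left(126 + \left(\frac{1}{2 \cdot 2} + 6 \cdot 2\right)\right)}{-45119} = 3 \left(\frac{1}{2} \cdot \frac{1}{2} + 12\right) \left(126 + \left(\frac{1}{2} \cdot \frac{1}{2} + 12\right)\right) \left(- \frac{1}{45119}\right) = 3 \left(\frac{1}{4} + 12\right) \left(126 + \left(\frac{1}{4} + 12\right)\right) \left(- \frac{1}{45119}\right) = 3 \cdot \frac{49}{4} \left(126 + \frac{49}{4}\right) \left(- \frac{1}{45119}\right) = 3 \cdot \frac{49}{4} \cdot \frac{553}{4} \left(- \frac{1}{45119}\right) = \frac{81291}{16} \left(- \frac{1}{45119}\right) = - \frac{81291}{721904}$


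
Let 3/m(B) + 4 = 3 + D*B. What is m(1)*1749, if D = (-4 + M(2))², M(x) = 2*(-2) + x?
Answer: 5247/35 ≈ 149.91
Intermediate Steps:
M(x) = -4 + x
D = 36 (D = (-4 + (-4 + 2))² = (-4 - 2)² = (-6)² = 36)
m(B) = 3/(-1 + 36*B) (m(B) = 3/(-4 + (3 + 36*B)) = 3/(-1 + 36*B))
m(1)*1749 = (3/(-1 + 36*1))*1749 = (3/(-1 + 36))*1749 = (3/35)*1749 = 5247/35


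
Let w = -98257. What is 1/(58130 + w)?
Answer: -1/40127 ≈ -2.4921e-5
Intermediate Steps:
1/(58130 + w) = 1/(58130 - 98257) = 1/(-40127) = -1/40127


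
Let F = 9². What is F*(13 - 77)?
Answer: -5184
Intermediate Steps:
F = 81
F*(13 - 77) = 81*(13 - 77) = 81*(-64) = -5184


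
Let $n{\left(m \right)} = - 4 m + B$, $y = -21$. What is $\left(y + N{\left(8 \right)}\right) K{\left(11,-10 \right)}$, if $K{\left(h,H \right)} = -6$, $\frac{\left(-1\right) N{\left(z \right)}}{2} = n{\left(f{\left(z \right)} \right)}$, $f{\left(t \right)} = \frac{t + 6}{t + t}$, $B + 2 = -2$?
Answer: $36$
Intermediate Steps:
$B = -4$ ($B = -2 - 2 = -4$)
$f{\left(t \right)} = \frac{6 + t}{2 t}$
$n{\left(m \right)} = -4 - 4 m$ ($n{\left(m \right)} = - 4 m - 4 = -4 - 4 m$)
$N{\left(z \right)} = 8 + \frac{4 \left(6 + z\right)}{z}$ ($N{\left(z \right)} = - 2 \left(-4 - 4 \frac{6 + z}{2 z}\right) = - 2 \left(-4 - \frac{2 \left(6 + z\right)}{z}\right) = 8 + \frac{4 \left(6 + z\right)}{z}$)
$\left(y + N{\left(8 \right)}\right) K{\left(11,-10 \right)} = \left(-21 + \left(12 + \frac{24}{8}\right)\right) \left(-6\right) = \left(-21 + \left(12 + 24 \cdot \frac{1}{8}\right)\right) \left(-6\right) = \left(-21 + \left(12 + 3\right)\right) \left(-6\right) = \left(-21 + 15\right) \left(-6\right) = \left(-6\right) \left(-6\right) = 36$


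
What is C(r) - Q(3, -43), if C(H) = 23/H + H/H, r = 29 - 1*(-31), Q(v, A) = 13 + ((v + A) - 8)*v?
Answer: 7943/60 ≈ 132.38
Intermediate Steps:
Q(v, A) = 13 + v*(-8 + A + v) (Q(v, A) = 13 + ((A + v) - 8)*v = 13 + (-8 + A + v)*v = 13 + v*(-8 + A + v))
r = 60 (r = 29 + 31 = 60)
C(H) = 1 + 23/H (C(H) = 23/H + 1 = 1 + 23/H)
C(r) - Q(3, -43) = (23 + 60)/60 - (13 + 3² - 8*3 - 43*3) = (1/60)*83 - (13 + 9 - 24 - 129) = 83/60 - 1*(-131) = 83/60 + 131 = 7943/60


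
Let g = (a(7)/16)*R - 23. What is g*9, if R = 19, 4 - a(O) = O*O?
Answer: -11007/16 ≈ -687.94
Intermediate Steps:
a(O) = 4 - O² (a(O) = 4 - O*O = 4 - O²)
g = -1223/16 (g = ((4 - 1*7²)/16)*19 - 23 = ((4 - 1*49)*(1/16))*19 - 23 = ((4 - 49)*(1/16))*19 - 23 = -45*1/16*19 - 23 = -45/16*19 - 23 = -855/16 - 23 = -1223/16 ≈ -76.438)
g*9 = -1223/16*9 = -11007/16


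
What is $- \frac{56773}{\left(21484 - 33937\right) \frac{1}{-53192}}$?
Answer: $- \frac{3019869416}{12453} \approx -2.425 \cdot 10^{5}$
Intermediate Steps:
$- \frac{56773}{\left(21484 - 33937\right) \frac{1}{-53192}} = - \frac{56773}{\left(21484 - 33937\right) \left(- \frac{1}{53192}\right)} = - \frac{56773}{\left(-12453\right) \left(- \frac{1}{53192}\right)} = - \frac{56773}{\frac{12453}{53192}} = \left(-56773\right) \frac{53192}{12453} = - \frac{3019869416}{12453}$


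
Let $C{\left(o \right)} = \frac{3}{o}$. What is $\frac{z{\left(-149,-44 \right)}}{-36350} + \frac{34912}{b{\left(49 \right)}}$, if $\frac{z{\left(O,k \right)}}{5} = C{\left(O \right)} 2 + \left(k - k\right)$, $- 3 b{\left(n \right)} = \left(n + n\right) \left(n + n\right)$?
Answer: $- \frac{14181639957}{1300417615} \approx -10.905$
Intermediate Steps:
$b{\left(n \right)} = - \frac{4 n^{2}}{3}$ ($b{\left(n \right)} = - \frac{\left(n + n\right) \left(n + n\right)}{3} = - \frac{2 n 2 n}{3} = - \frac{4 n^{2}}{3}$)
$z{\left(O,k \right)} = \frac{30}{O}$ ($z{\left(O,k \right)} = 5 \left(\frac{3}{O} 2 + \left(k - k\right)\right) = 5 \left(\frac{6}{O} + 0\right) = 5 \frac{6}{O} = \frac{30}{O}$)
$\frac{z{\left(-149,-44 \right)}}{-36350} + \frac{34912}{b{\left(49 \right)}} = \frac{30 \frac{1}{-149}}{-36350} + \frac{34912}{\left(- \frac{4}{3}\right) 49^{2}} = 30 \left(- \frac{1}{149}\right) \left(- \frac{1}{36350}\right) + \frac{34912}{\left(- \frac{4}{3}\right) 2401} = \left(- \frac{30}{149}\right) \left(- \frac{1}{36350}\right) + \frac{34912}{- \frac{9604}{3}} = \frac{3}{541615} + 34912 \left(- \frac{3}{9604}\right) = \frac{3}{541615} - \frac{26184}{2401} = - \frac{14181639957}{1300417615}$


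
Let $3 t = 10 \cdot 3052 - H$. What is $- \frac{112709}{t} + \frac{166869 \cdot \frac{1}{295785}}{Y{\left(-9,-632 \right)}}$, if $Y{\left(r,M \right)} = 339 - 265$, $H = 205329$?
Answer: $\frac{825569378939}{425137236090} \approx 1.9419$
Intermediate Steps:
$Y{\left(r,M \right)} = 74$
$t = - \frac{174809}{3}$ ($t = \frac{10 \cdot 3052 - 205329}{3} = \frac{30520 - 205329}{3} = \frac{1}{3} \left(-174809\right) = - \frac{174809}{3} \approx -58270.0$)
$- \frac{112709}{t} + \frac{166869 \cdot \frac{1}{295785}}{Y{\left(-9,-632 \right)}} = - \frac{112709}{- \frac{174809}{3}} + \frac{166869 \cdot \frac{1}{295785}}{74} = \left(-112709\right) \left(- \frac{3}{174809}\right) + 166869 \cdot \frac{1}{295785} \cdot \frac{1}{74} = \frac{338127}{174809} + \frac{18541}{32865} \cdot \frac{1}{74} = \frac{338127}{174809} + \frac{18541}{2432010} = \frac{825569378939}{425137236090}$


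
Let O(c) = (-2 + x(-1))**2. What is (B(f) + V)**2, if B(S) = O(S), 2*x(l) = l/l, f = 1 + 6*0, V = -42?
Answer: 25281/16 ≈ 1580.1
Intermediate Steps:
f = 1 (f = 1 + 0 = 1)
x(l) = 1/2 (x(l) = (l/l)/2 = (1/2)*1 = 1/2)
O(c) = 9/4 (O(c) = (-2 + 1/2)**2 = (-3/2)**2 = 9/4)
B(S) = 9/4
(B(f) + V)**2 = (9/4 - 42)**2 = (-159/4)**2 = 25281/16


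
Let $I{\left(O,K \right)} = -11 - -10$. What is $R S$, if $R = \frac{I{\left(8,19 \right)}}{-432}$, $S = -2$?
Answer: $- \frac{1}{216} \approx -0.0046296$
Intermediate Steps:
$I{\left(O,K \right)} = -1$ ($I{\left(O,K \right)} = -11 + 10 = -1$)
$R = \frac{1}{432}$ ($R = - \frac{1}{-432} = \left(-1\right) \left(- \frac{1}{432}\right) = \frac{1}{432} \approx 0.0023148$)
$R S = \frac{1}{432} \left(-2\right) = - \frac{1}{216}$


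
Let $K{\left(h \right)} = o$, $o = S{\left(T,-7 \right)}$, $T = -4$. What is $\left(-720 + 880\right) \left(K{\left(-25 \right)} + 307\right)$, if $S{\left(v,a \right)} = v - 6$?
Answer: $47520$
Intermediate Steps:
$S{\left(v,a \right)} = -6 + v$ ($S{\left(v,a \right)} = v - 6 = -6 + v$)
$o = -10$ ($o = -6 - 4 = -10$)
$K{\left(h \right)} = -10$
$\left(-720 + 880\right) \left(K{\left(-25 \right)} + 307\right) = \left(-720 + 880\right) \left(-10 + 307\right) = 160 \cdot 297 = 47520$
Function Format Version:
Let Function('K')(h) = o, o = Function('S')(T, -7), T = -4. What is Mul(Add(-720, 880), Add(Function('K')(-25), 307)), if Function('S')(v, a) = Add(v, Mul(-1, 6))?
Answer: 47520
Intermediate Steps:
Function('S')(v, a) = Add(-6, v) (Function('S')(v, a) = Add(v, -6) = Add(-6, v))
o = -10 (o = Add(-6, -4) = -10)
Function('K')(h) = -10
Mul(Add(-720, 880), Add(Function('K')(-25), 307)) = Mul(Add(-720, 880), Add(-10, 307)) = Mul(160, 297) = 47520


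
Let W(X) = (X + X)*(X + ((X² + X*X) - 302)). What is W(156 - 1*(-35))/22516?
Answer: 13914541/11258 ≈ 1236.0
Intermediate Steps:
W(X) = 2*X*(-302 + X + 2*X²) (W(X) = (2*X)*(X + ((X² + X²) - 302)) = (2*X)*(X + (2*X² - 302)) = (2*X)*(X + (-302 + 2*X²)) = (2*X)*(-302 + X + 2*X²) = 2*X*(-302 + X + 2*X²))
W(156 - 1*(-35))/22516 = (2*(156 - 1*(-35))*(-302 + (156 - 1*(-35)) + 2*(156 - 1*(-35))²))/22516 = (2*(156 + 35)*(-302 + (156 + 35) + 2*(156 + 35)²))*(1/22516) = (2*191*(-302 + 191 + 2*191²))*(1/22516) = (2*191*(-302 + 191 + 2*36481))*(1/22516) = (2*191*(-302 + 191 + 72962))*(1/22516) = (2*191*72851)*(1/22516) = 27829082*(1/22516) = 13914541/11258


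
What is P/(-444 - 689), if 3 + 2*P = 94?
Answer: -91/2266 ≈ -0.040159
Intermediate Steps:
P = 91/2 (P = -3/2 + (½)*94 = -3/2 + 47 = 91/2 ≈ 45.500)
P/(-444 - 689) = 91/(2*(-444 - 689)) = (91/2)/(-1133) = (91/2)*(-1/1133) = -91/2266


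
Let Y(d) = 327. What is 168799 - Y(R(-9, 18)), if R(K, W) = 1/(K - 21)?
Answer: 168472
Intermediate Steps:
R(K, W) = 1/(-21 + K)
168799 - Y(R(-9, 18)) = 168799 - 1*327 = 168799 - 327 = 168472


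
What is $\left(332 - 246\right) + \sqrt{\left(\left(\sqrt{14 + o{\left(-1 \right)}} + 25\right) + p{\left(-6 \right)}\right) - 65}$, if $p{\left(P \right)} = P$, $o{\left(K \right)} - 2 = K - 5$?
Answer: $86 + \sqrt{-46 + \sqrt{10}} \approx 86.0 + 6.5451 i$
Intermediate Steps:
$o{\left(K \right)} = -3 + K$ ($o{\left(K \right)} = 2 + \left(K - 5\right) = 2 + \left(-5 + K\right) = -3 + K$)
$\left(332 - 246\right) + \sqrt{\left(\left(\sqrt{14 + o{\left(-1 \right)}} + 25\right) + p{\left(-6 \right)}\right) - 65} = \left(332 - 246\right) + \sqrt{\left(\left(\sqrt{14 - 4} + 25\right) - 6\right) - 65} = 86 + \sqrt{\left(\left(\sqrt{14 - 4} + 25\right) - 6\right) - 65} = 86 + \sqrt{\left(\left(\sqrt{10} + 25\right) - 6\right) - 65} = 86 + \sqrt{\left(\left(25 + \sqrt{10}\right) - 6\right) - 65} = 86 + \sqrt{\left(19 + \sqrt{10}\right) - 65} = 86 + \sqrt{-46 + \sqrt{10}}$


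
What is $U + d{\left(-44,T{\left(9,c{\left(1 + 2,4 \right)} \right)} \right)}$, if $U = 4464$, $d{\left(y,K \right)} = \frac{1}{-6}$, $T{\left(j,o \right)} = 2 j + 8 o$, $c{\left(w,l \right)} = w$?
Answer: $\frac{26783}{6} \approx 4463.8$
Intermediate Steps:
$d{\left(y,K \right)} = - \frac{1}{6}$
$U + d{\left(-44,T{\left(9,c{\left(1 + 2,4 \right)} \right)} \right)} = 4464 - \frac{1}{6} = \frac{26783}{6}$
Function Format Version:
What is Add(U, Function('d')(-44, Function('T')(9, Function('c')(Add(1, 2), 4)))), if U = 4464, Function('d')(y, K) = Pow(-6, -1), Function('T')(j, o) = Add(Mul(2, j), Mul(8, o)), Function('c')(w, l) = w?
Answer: Rational(26783, 6) ≈ 4463.8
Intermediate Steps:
Function('d')(y, K) = Rational(-1, 6)
Add(U, Function('d')(-44, Function('T')(9, Function('c')(Add(1, 2), 4)))) = Add(4464, Rational(-1, 6)) = Rational(26783, 6)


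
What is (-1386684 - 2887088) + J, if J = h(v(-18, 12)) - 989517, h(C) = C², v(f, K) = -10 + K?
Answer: -5263285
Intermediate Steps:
J = -989513 (J = (-10 + 12)² - 989517 = 2² - 989517 = 4 - 989517 = -989513)
(-1386684 - 2887088) + J = (-1386684 - 2887088) - 989513 = -4273772 - 989513 = -5263285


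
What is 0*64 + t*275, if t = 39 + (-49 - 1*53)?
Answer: -17325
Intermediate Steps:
t = -63 (t = 39 + (-49 - 53) = 39 - 102 = -63)
0*64 + t*275 = 0*64 - 63*275 = 0 - 17325 = -17325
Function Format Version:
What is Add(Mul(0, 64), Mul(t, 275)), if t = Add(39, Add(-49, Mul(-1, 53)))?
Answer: -17325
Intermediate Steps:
t = -63 (t = Add(39, Add(-49, -53)) = Add(39, -102) = -63)
Add(Mul(0, 64), Mul(t, 275)) = Add(Mul(0, 64), Mul(-63, 275)) = Add(0, -17325) = -17325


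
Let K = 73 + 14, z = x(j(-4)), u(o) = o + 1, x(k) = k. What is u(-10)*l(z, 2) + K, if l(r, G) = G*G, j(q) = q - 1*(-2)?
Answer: 51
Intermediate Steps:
j(q) = 2 + q (j(q) = q + 2 = 2 + q)
u(o) = 1 + o
z = -2 (z = 2 - 4 = -2)
l(r, G) = G²
K = 87
u(-10)*l(z, 2) + K = (1 - 10)*2² + 87 = -9*4 + 87 = -36 + 87 = 51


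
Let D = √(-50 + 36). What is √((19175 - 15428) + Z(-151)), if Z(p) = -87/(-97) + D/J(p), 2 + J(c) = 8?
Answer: √(1269502632 + 56454*I*√14)/582 ≈ 61.22 + 0.0050932*I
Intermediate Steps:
D = I*√14 (D = √(-14) = I*√14 ≈ 3.7417*I)
J(c) = 6 (J(c) = -2 + 8 = 6)
Z(p) = 87/97 + I*√14/6 (Z(p) = -87/(-97) + (I*√14)/6 = -87*(-1/97) + (I*√14)*(⅙) = 87/97 + I*√14/6)
√((19175 - 15428) + Z(-151)) = √((19175 - 15428) + (87/97 + I*√14/6)) = √(3747 + (87/97 + I*√14/6)) = √(363546/97 + I*√14/6)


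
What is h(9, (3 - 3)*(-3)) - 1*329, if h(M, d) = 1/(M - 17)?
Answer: -2633/8 ≈ -329.13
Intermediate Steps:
h(M, d) = 1/(-17 + M)
h(9, (3 - 3)*(-3)) - 1*329 = 1/(-17 + 9) - 1*329 = 1/(-8) - 329 = -⅛ - 329 = -2633/8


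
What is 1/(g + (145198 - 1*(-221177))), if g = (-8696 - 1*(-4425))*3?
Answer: 1/353562 ≈ 2.8284e-6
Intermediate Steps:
g = -12813 (g = (-8696 + 4425)*3 = -4271*3 = -12813)
1/(g + (145198 - 1*(-221177))) = 1/(-12813 + (145198 - 1*(-221177))) = 1/(-12813 + (145198 + 221177)) = 1/(-12813 + 366375) = 1/353562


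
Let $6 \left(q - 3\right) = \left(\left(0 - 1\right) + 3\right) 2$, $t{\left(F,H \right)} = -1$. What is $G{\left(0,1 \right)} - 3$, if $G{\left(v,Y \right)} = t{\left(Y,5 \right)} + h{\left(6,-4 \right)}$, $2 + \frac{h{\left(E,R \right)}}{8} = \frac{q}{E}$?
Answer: $- \frac{136}{9} \approx -15.111$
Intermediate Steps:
$q = \frac{11}{3}$ ($q = 3 + \frac{\left(\left(0 - 1\right) + 3\right) 2}{6} = 3 + \frac{\left(-1 + 3\right) 2}{6} = 3 + \frac{2 \cdot 2}{6} = 3 + \frac{1}{6} \cdot 4 = 3 + \frac{2}{3} = \frac{11}{3} \approx 3.6667$)
$h{\left(E,R \right)} = -16 + \frac{88}{3 E}$ ($h{\left(E,R \right)} = -16 + 8 \frac{11}{3 E} = -16 + \frac{88}{3 E}$)
$G{\left(v,Y \right)} = - \frac{109}{9}$ ($G{\left(v,Y \right)} = -1 - \left(16 - \frac{88}{3 \cdot 6}\right) = -1 + \left(-16 + \frac{88}{3} \cdot \frac{1}{6}\right) = -1 + \left(-16 + \frac{44}{9}\right) = -1 - \frac{100}{9} = - \frac{109}{9}$)
$G{\left(0,1 \right)} - 3 = - \frac{109}{9} - 3 = - \frac{136}{9}$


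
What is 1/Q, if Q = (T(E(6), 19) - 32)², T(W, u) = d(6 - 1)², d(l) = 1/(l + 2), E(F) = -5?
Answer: 2401/2455489 ≈ 0.00097781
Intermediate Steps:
d(l) = 1/(2 + l)
T(W, u) = 1/49 (T(W, u) = (1/(2 + (6 - 1)))² = (1/(2 + 5))² = (1/7)² = (⅐)² = 1/49)
Q = 2455489/2401 (Q = (1/49 - 32)² = (-1567/49)² = 2455489/2401 ≈ 1022.7)
1/Q = 1/(2455489/2401) = 2401/2455489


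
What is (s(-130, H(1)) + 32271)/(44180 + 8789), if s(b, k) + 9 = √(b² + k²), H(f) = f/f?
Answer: 32262/52969 + √16901/52969 ≈ 0.61153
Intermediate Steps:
H(f) = 1
s(b, k) = -9 + √(b² + k²)
(s(-130, H(1)) + 32271)/(44180 + 8789) = ((-9 + √((-130)² + 1²)) + 32271)/(44180 + 8789) = ((-9 + √(16900 + 1)) + 32271)/52969 = ((-9 + √16901) + 32271)*(1/52969) = (32262 + √16901)*(1/52969) = 32262/52969 + √16901/52969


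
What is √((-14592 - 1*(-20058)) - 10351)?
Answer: I*√4885 ≈ 69.893*I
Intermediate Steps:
√((-14592 - 1*(-20058)) - 10351) = √((-14592 + 20058) - 10351) = √(5466 - 10351) = √(-4885) = I*√4885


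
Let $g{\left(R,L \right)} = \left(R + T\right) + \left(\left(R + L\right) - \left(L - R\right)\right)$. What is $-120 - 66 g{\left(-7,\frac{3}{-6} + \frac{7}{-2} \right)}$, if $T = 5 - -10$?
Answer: $276$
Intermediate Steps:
$T = 15$ ($T = 5 + 10 = 15$)
$g{\left(R,L \right)} = 15 + 3 R$ ($g{\left(R,L \right)} = \left(R + 15\right) + \left(\left(R + L\right) - \left(L - R\right)\right) = \left(15 + R\right) + \left(\left(L + R\right) - \left(L - R\right)\right) = \left(15 + R\right) + 2 R = 15 + 3 R$)
$-120 - 66 g{\left(-7,\frac{3}{-6} + \frac{7}{-2} \right)} = -120 - 66 \left(15 + 3 \left(-7\right)\right) = -120 - 66 \left(15 - 21\right) = -120 - -396 = -120 + 396 = 276$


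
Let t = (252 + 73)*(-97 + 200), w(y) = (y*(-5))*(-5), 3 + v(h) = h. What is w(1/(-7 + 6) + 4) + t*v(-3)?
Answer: -200775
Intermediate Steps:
v(h) = -3 + h
w(y) = 25*y (w(y) = -5*y*(-5) = 25*y)
t = 33475 (t = 325*103 = 33475)
w(1/(-7 + 6) + 4) + t*v(-3) = 25*(1/(-7 + 6) + 4) + 33475*(-3 - 3) = 25*(1/(-1) + 4) + 33475*(-6) = 25*(-1 + 4) - 200850 = 25*3 - 200850 = 75 - 200850 = -200775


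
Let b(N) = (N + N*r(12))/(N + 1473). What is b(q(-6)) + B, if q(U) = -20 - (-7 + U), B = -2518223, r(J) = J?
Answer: -3691715009/1466 ≈ -2.5182e+6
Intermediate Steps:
q(U) = -13 - U (q(U) = -20 + (7 - U) = -13 - U)
b(N) = 13*N/(1473 + N) (b(N) = (N + N*12)/(N + 1473) = (N + 12*N)/(1473 + N) = (13*N)/(1473 + N) = 13*N/(1473 + N))
b(q(-6)) + B = 13*(-13 - 1*(-6))/(1473 + (-13 - 1*(-6))) - 2518223 = 13*(-13 + 6)/(1473 + (-13 + 6)) - 2518223 = 13*(-7)/(1473 - 7) - 2518223 = 13*(-7)/1466 - 2518223 = 13*(-7)*(1/1466) - 2518223 = -91/1466 - 2518223 = -3691715009/1466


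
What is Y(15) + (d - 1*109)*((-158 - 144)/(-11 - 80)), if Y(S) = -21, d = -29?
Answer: -43587/91 ≈ -478.98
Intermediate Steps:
Y(15) + (d - 1*109)*((-158 - 144)/(-11 - 80)) = -21 + (-29 - 1*109)*((-158 - 144)/(-11 - 80)) = -21 + (-29 - 109)*(-302/(-91)) = -21 - (-41676)*(-1)/91 = -21 - 138*302/91 = -21 - 41676/91 = -43587/91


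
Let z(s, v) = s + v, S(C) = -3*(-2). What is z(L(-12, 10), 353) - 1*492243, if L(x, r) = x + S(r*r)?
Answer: -491896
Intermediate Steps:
S(C) = 6
L(x, r) = 6 + x (L(x, r) = x + 6 = 6 + x)
z(L(-12, 10), 353) - 1*492243 = ((6 - 12) + 353) - 1*492243 = (-6 + 353) - 492243 = 347 - 492243 = -491896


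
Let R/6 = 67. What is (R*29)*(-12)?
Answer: -139896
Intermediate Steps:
R = 402 (R = 6*67 = 402)
(R*29)*(-12) = (402*29)*(-12) = 11658*(-12) = -139896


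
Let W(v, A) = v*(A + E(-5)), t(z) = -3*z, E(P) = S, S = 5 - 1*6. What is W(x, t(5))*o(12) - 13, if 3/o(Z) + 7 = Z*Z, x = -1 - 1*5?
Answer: -1493/137 ≈ -10.898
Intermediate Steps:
S = -1 (S = 5 - 6 = -1)
E(P) = -1
x = -6 (x = -1 - 5 = -6)
o(Z) = 3/(-7 + Z**2) (o(Z) = 3/(-7 + Z*Z) = 3/(-7 + Z**2))
W(v, A) = v*(-1 + A) (W(v, A) = v*(A - 1) = v*(-1 + A))
W(x, t(5))*o(12) - 13 = (-6*(-1 - 3*5))*(3/(-7 + 12**2)) - 13 = (-6*(-1 - 15))*(3/(-7 + 144)) - 13 = (-6*(-16))*(3/137) - 13 = 96*(3*(1/137)) - 13 = 96*(3/137) - 13 = 288/137 - 13 = -1493/137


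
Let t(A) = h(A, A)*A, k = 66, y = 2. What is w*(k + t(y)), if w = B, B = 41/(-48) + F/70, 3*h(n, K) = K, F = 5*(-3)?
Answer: -36259/504 ≈ -71.943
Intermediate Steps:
F = -15
h(n, K) = K/3
B = -359/336 (B = 41/(-48) - 15/70 = 41*(-1/48) - 15*1/70 = -41/48 - 3/14 = -359/336 ≈ -1.0685)
w = -359/336 ≈ -1.0685
t(A) = A²/3 (t(A) = (A/3)*A = A²/3)
w*(k + t(y)) = -359*(66 + (⅓)*2²)/336 = -359*(66 + (⅓)*4)/336 = -359*(66 + 4/3)/336 = -359/336*202/3 = -36259/504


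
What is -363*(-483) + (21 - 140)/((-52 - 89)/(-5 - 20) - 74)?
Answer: 299640236/1709 ≈ 1.7533e+5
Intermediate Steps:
-363*(-483) + (21 - 140)/((-52 - 89)/(-5 - 20) - 74) = 175329 - 119/(-141/(-25) - 74) = 175329 - 119/(-141*(-1/25) - 74) = 175329 - 119/(141/25 - 74) = 175329 - 119/(-1709/25) = 175329 - 119*(-25/1709) = 175329 + 2975/1709 = 299640236/1709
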